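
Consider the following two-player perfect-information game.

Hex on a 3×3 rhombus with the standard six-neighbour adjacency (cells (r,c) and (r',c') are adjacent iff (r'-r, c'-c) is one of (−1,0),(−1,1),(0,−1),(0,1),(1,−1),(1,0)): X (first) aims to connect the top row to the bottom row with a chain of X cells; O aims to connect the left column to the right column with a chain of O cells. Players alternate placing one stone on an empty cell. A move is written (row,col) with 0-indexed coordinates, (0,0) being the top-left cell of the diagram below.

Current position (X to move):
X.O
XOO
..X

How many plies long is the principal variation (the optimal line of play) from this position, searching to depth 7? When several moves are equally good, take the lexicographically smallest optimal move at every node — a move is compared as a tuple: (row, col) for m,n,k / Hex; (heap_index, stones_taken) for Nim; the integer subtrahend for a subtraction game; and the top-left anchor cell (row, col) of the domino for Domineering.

PV length from [X.O/XOO/..X]: 1 ply

[X.O/XOO/..X] X move#1: (0,1):-1/XXO/XOO/..X, (2,0):+1/X.O/XOO/X.X*, (2,1):-1/X.O/XOO/.XX
[X.O/XOO/X.X] end (terminal -1, O#2); searched X.O/XOO/..X to 7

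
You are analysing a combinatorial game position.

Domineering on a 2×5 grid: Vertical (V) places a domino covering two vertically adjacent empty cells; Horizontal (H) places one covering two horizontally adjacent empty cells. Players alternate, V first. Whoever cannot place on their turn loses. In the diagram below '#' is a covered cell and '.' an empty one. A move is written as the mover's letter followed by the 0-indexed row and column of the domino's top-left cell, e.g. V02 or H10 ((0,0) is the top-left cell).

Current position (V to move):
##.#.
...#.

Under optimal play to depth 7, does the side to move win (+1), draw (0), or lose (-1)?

p1 V@[##.#./...#.]: V02[####./..##.]+1* V04[##.##/...##]-1
p2 H@[####./..##.]: H10[####./####.]-1*
p3 V@[####./####.]: V04[#####/#####]+1*
p4 H@[#####/#####] terminal -1; root [##.#./...#.] d7

value(##.#./...#., V) = +1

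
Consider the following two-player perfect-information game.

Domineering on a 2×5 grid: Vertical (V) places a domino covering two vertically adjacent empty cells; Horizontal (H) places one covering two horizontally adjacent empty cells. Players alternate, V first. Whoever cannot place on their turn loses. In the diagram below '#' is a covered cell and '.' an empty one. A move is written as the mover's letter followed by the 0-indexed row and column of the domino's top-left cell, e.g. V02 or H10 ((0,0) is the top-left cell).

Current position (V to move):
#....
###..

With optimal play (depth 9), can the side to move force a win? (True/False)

[#..../###..] V move#1: V03:+1/#..#./####.*, V04:-1/#...#/###.#
[#..#./####.] H move#2: H01:-1/####./####.*
[####./####.] V move#3: V04:+1/#####/#####*
[#####/#####] end (terminal -1, H#4); searched #..../###.. to 9

V winning at [#..../###..]: True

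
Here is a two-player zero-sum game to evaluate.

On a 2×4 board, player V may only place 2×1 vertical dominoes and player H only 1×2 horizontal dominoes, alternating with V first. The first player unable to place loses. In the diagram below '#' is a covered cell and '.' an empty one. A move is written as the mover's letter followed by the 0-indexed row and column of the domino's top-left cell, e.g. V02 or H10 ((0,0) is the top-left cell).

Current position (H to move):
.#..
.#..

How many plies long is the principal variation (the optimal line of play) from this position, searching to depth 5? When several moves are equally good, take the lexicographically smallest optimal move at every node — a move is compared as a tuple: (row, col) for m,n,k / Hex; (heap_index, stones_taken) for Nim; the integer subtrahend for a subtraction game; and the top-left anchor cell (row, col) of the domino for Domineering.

PV length from [.#../.#..]: 3 plies

[.#../.#..] H move#1: H02:+1/.###/.#..*, H12:+1/.#../.###
[.###/.#..] V move#2: V00:-1/####/##..*
[####/##..] H move#3: H12:+1/####/####*
[####/####] end (terminal -1, V#4); searched .#../.#.. to 5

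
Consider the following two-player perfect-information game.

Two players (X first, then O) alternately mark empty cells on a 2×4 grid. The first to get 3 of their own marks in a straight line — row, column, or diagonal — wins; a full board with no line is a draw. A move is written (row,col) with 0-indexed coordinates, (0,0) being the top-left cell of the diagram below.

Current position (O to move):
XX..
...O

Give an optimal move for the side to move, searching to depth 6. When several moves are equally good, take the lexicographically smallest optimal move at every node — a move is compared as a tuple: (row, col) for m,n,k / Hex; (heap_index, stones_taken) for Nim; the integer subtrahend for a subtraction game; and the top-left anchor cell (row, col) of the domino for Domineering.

p1 O@[XX../...O]: (0,2)[XXO./...O]+0* (0,3)[XX.O/...O]-1 (1,0)[XX../O..O]-1 (1,1)[XX../.O.O]-1 (1,2)[XX../..OO]-1
p2 X@[XXO./...O]: (0,3)[XXOX/...O]+0* (1,0)[XXO./X..O]+0 (1,1)[XXO./.X.O]+0 (1,2)[XXO./..XO]+0
p3 O@[XXOX/...O]: (1,0)[XXOX/O..O]+0* (1,1)[XXOX/.O.O]+0 (1,2)[XXOX/..OO]+0
p4 X@[XXOX/O..O]: (1,1)[XXOX/OX.O]+0* (1,2)[XXOX/O.XO]+0
p5 O@[XXOX/OX.O]: (1,2)[XXOX/OXOO]+0*
p6 X@[XXOX/OXOO] terminal +0; root [XX../...O] d6

O's best at [XX../...O]: (0,2)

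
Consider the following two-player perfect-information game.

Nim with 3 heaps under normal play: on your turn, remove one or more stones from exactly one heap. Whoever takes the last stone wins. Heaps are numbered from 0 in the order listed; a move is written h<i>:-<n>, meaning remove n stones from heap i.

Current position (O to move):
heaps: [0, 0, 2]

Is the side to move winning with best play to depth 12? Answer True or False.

p1 O@[(0,0,2)]: h2:-1[(0,0,1)]-1 h2:-2[(0,0,0)]+1*
p2 X@[(0,0,0)] terminal -1; root [(0,0,2)] d12

O winning at [(0,0,2)]: True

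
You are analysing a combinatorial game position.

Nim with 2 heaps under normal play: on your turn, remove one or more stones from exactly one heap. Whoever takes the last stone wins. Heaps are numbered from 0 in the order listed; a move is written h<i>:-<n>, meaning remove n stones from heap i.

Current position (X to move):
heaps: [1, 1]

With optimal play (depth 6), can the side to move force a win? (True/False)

[(1,1)] X move#1: h0:-1:-1/(0,1)*, h1:-1:-1/(1,0)
[(0,1)] O move#2: h1:-1:+1/(0,0)*
[(0,0)] end (terminal -1, X#3); searched (1,1) to 6

X winning at [(1,1)]: False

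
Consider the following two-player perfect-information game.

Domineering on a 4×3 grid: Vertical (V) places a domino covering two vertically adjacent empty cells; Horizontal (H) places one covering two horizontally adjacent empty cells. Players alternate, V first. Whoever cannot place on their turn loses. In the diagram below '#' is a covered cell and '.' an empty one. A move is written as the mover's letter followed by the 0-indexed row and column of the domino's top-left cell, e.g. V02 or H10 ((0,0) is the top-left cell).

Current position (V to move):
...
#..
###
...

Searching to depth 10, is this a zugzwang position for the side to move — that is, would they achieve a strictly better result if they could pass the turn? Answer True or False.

[.../#../###/...] V move#1: V01:+1/.#./##./###/...*, V02:-1/..#/#.#/###/...
[.#./##./###/...] H move#2: H30:-1/.#./##./###/##.*, H31:-1/.#./##./###/.##
[.#./##./###/##.] V move#3: V02:+1/.##/###/###/##.*
[.##/###/###/##.] end (terminal -1, H#4); searched .../#../###/... to 10
pass branch (H moves first from the same position):
  | [.../#../###/...] H move#1: H00:+1/##./#../###/...*, H01:+1/.##/#../###/..., H11:+1/.../###/###/..., H30:-1/.../#../###/##., H31:-1/.../#../###/.##
  | [##./#../###/...] V move#2: V02:-1/###/#.#/###/...*
  | [###/#.#/###/...] H move#3: H30:+1/###/#.#/###/##.*, H31:+1/###/#.#/###/.##
  | [###/#.#/###/##.] end (terminal -1, V#4); searched .../#../###/... to 10
V moving scores +1; V passing scores -1

zugzwang(.../#../###/..., V) = False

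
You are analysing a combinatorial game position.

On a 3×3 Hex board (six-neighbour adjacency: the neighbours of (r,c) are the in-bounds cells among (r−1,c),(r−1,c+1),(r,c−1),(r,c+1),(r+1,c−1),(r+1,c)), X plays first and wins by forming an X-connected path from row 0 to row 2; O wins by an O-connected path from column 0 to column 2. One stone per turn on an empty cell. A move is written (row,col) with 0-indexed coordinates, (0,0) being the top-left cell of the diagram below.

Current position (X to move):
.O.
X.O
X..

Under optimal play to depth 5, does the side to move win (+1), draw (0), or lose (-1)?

ply 1, X at .O./X.O/X.. | (0,0)=+1→XO./X.O/X..*; (0,2)=+1→.OX/X.O/X..; (1,1)=+1→.O./XXO/X..; (2,1)=-1→.O./X.O/XX.; (2,2)=-1→.O./X.O/X.X
ply 2: XO./X.O/X.. is terminal -1 (O); from .O./X.O/X.. depth 5

value(.O./X.O/X.., X) = +1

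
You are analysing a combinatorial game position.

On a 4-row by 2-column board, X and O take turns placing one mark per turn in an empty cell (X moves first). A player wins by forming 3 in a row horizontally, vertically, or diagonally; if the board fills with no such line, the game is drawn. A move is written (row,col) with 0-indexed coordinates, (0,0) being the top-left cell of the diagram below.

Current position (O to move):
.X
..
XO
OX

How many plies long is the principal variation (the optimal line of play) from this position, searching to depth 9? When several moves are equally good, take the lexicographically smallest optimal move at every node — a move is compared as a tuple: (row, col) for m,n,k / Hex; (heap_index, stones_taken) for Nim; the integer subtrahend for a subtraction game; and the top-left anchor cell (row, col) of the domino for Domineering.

PV length from [.X/../XO/OX]: 3 plies

p1 O@[.X/../XO/OX]: (0,0)[OX/../XO/OX]+0* (1,0)[.X/O./XO/OX]+0 (1,1)[.X/.O/XO/OX]+0
p2 X@[OX/../XO/OX]: (1,0)[OX/X./XO/OX]+0* (1,1)[OX/.X/XO/OX]+0
p3 O@[OX/X./XO/OX]: (1,1)[OX/XO/XO/OX]+0*
p4 X@[OX/XO/XO/OX] terminal +0; root [.X/../XO/OX] d9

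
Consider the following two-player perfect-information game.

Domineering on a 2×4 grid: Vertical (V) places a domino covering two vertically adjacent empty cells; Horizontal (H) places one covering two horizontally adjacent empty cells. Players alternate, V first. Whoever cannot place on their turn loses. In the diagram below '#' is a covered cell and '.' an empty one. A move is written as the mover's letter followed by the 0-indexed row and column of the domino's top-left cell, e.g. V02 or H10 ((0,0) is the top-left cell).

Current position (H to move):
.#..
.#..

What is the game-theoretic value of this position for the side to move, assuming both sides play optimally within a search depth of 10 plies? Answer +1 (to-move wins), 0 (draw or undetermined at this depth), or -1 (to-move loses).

value(.#../.#.., H) = +1

[.#../.#..] H move#1: H02:+1/.###/.#..*, H12:+1/.#../.###
[.###/.#..] V move#2: V00:-1/####/##..*
[####/##..] H move#3: H12:+1/####/####*
[####/####] end (terminal -1, V#4); searched .#../.#.. to 10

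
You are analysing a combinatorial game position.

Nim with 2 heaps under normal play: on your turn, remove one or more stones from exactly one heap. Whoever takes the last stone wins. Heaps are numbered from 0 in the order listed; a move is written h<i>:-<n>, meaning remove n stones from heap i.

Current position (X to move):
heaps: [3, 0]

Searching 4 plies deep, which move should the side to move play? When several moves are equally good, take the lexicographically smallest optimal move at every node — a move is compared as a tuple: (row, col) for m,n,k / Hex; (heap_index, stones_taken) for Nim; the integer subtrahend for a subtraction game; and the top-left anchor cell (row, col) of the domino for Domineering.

p1 X@[(3,0)]: h0:-1[(2,0)]-1 h0:-2[(1,0)]-1 h0:-3[(0,0)]+1*
p2 O@[(0,0)] terminal -1; root [(3,0)] d4

X's best at [(3,0)]: h0:-3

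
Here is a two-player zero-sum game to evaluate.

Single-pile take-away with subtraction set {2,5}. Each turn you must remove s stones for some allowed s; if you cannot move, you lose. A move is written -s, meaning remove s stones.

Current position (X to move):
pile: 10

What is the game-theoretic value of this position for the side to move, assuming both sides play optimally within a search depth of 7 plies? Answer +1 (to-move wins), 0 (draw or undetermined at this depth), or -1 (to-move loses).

value(10, X) = +1

ply 1, X at 10 | -2=+1→8*; -5=-1→5
ply 2, O at 8 | -2=-1→6*; -5=-1→3
ply 3, X at 6 | -2=+1→4*; -5=+1→1
ply 4, O at 4 | -2=-1→2*
ply 5, X at 2 | -2=+1→0*
ply 6: 0 is terminal -1 (O); from 10 depth 7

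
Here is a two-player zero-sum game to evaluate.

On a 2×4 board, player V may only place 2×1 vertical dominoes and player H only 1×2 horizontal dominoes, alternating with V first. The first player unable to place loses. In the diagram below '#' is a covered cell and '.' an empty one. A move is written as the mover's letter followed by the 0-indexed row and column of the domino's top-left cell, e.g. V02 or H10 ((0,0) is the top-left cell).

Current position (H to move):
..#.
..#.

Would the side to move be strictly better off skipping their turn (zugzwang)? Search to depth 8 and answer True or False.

ply 1, H at ..#./..#. | H00=+1→###./..#.*; H10=+1→..#./###.
ply 2, V at ###./..#. | V03=-1→####/..##*
ply 3, H at ####/..## | H10=+1→####/####*
ply 4: ####/#### is terminal -1 (V); from ..#./..#. depth 8
pass branch (V moves first from the same position):
  | ply 1, V at ..#./..#. | V00=+1→#.#./#.#.*; V01=+1→.##./.##.; V03=-1→..##/..##
  | ply 2: #.#./#.#. is terminal -1 (H); from ..#./..#. depth 8
H moving scores +1; H passing scores -1

zugzwang(..#./..#., H) = False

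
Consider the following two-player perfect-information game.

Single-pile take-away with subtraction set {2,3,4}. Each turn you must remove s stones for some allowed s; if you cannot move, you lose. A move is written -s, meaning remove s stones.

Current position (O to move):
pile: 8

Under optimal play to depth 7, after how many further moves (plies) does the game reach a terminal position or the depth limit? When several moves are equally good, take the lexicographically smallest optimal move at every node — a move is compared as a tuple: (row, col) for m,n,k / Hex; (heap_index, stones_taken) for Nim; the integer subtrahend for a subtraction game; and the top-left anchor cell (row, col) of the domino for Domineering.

PV length from [8]: 3 plies

[8] O move#1: -2:+1/6*, -3:-1/5, -4:-1/4
[6] X move#2: -2:-1/4*, -3:-1/3, -4:-1/2
[4] O move#3: -2:-1/2, -3:+1/1*, -4:+1/0
[1] end (terminal -1, X#4); searched 8 to 7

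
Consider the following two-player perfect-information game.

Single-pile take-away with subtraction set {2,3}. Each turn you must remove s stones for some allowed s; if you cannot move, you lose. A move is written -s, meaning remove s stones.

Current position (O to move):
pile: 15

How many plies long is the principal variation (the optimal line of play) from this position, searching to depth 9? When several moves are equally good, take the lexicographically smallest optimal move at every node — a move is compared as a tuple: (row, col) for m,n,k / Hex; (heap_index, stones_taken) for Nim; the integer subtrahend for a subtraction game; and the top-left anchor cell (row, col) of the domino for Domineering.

PV length from [15]: 6 plies

[15] O move#1: -2:-1/13*, -3:-1/12
[13] X move#2: -2:+1/11*, -3:+1/10
[11] O move#3: -2:-1/9*, -3:-1/8
[9] X move#4: -2:-1/7, -3:+1/6*
[6] O move#5: -2:-1/4*, -3:-1/3
[4] X move#6: -2:-1/2, -3:+1/1*
[1] end (terminal -1, O#7); searched 15 to 9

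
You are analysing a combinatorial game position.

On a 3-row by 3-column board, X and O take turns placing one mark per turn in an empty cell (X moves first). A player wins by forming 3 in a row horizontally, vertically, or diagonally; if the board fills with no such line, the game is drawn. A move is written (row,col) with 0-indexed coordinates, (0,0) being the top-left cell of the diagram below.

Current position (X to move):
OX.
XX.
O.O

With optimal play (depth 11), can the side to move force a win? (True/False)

ply 1, X at OX./XX./O.O | (0,2)=-1→OXX/XX./O.O; (1,2)=+1→OX./XXX/O.O*; (2,1)=+1→OX./XX./OXO
ply 2: OX./XXX/O.O is terminal -1 (O); from OX./XX./O.O depth 11

X winning at [OX./XX./O.O]: True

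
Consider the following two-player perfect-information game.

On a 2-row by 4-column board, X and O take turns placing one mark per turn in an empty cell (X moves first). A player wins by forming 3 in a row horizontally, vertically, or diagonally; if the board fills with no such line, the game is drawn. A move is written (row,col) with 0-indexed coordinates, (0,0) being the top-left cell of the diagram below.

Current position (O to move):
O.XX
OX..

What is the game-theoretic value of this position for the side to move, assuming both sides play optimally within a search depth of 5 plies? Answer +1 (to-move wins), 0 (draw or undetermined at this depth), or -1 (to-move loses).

[O.XX/OX..] O move#1: (0,1):+0/OOXX/OX..*, (1,2):-1/O.XX/OXO., (1,3):-1/O.XX/OX.O
[OOXX/OX..] X move#2: (1,2):+0/OOXX/OXX.*, (1,3):+0/OOXX/OX.X
[OOXX/OXX.] O move#3: (1,3):+0/OOXX/OXXO*
[OOXX/OXXO] end (terminal +0, X#4); searched O.XX/OX.. to 5

value(O.XX/OX.., O) = 0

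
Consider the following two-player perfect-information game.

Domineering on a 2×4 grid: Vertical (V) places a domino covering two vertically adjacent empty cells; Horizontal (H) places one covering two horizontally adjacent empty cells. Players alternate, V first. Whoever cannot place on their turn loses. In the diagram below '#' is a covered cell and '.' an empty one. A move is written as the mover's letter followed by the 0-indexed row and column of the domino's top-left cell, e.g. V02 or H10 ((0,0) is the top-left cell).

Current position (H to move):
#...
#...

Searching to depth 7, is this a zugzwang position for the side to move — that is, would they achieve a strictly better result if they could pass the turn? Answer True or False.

zugzwang(#.../#..., H) = False

ply 1, H at #.../#... | H01=+1→###./#...*; H02=+1→#.##/#...; H11=+1→#.../###.; H12=+1→#.../#.##
ply 2, V at ###./#... | V03=-1→####/#..#*
ply 3, H at ####/#..# | H11=+1→####/####*
ply 4: ####/#### is terminal -1 (V); from #.../#... depth 7
pass branch (V moves first from the same position):
  | ply 1, V at #.../#... | V01=-1→##../##..; V02=+1→#.#./#.#.*; V03=-1→#..#/#..#
  | ply 2: #.#./#.#. is terminal -1 (H); from #.../#... depth 7
H moving scores +1; H passing scores -1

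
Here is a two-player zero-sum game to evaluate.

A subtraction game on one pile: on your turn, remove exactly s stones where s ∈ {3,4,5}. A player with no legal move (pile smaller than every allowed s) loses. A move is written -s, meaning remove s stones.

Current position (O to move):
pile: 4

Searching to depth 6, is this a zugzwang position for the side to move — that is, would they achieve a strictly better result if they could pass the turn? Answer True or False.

ply 1, O at 4 | -3=+1→1*; -4=+1→0
ply 2: 1 is terminal -1 (X); from 4 depth 6
if O skipped the turn, X would face:
~ ply 1, X at 4 | -3=+1→1*; -4=+1→0
~ ply 2: 1 is terminal -1 (O); from 4 depth 6
compare (O): move=+1 vs pass=-1

zugzwang(4, O) = False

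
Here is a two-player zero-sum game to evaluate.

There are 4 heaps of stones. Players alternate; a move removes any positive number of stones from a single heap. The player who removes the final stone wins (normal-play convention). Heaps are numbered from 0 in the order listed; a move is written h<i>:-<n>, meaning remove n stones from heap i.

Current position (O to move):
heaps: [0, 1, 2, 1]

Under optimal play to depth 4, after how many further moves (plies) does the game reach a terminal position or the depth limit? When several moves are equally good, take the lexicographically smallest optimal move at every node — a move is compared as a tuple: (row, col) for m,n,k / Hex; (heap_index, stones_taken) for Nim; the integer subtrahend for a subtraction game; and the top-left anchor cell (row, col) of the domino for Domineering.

ply 1, O at (0,1,2,1) | h1:-1=-1→(0,0,2,1); h2:-1=-1→(0,1,1,1); h2:-2=+1→(0,1,0,1)*; h3:-1=-1→(0,1,2,0)
ply 2, X at (0,1,0,1) | h1:-1=-1→(0,0,0,1)*; h3:-1=-1→(0,1,0,0)
ply 3, O at (0,0,0,1) | h3:-1=+1→(0,0,0,0)*
ply 4: (0,0,0,0) is terminal -1 (X); from (0,1,2,1) depth 4

PV length from [(0,1,2,1)]: 3 plies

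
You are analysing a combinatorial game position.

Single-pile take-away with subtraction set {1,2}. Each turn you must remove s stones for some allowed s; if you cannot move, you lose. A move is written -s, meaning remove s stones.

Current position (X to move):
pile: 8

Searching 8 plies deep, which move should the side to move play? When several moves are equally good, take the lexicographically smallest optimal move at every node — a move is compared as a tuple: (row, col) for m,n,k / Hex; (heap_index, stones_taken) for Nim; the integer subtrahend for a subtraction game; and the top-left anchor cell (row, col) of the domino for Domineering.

p1 X@[8]: -1[7]-1 -2[6]+1*
p2 O@[6]: -1[5]-1* -2[4]-1
p3 X@[5]: -1[4]-1 -2[3]+1*
p4 O@[3]: -1[2]-1* -2[1]-1
p5 X@[2]: -1[1]-1 -2[0]+1*
p6 O@[0] terminal -1; root [8] d8

X's best at [8]: -2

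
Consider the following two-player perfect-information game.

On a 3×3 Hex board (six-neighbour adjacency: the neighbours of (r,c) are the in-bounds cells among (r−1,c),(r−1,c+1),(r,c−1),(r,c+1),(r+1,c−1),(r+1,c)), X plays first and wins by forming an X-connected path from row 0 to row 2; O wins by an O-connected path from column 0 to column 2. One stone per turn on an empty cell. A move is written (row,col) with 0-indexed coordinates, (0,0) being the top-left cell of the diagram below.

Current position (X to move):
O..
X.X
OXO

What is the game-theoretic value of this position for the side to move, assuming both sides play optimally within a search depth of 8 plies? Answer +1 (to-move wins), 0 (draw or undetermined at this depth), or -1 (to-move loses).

value(O../X.X/OXO, X) = +1

ply 1, X at O../X.X/OXO | (0,1)=+1→OX./X.X/OXO*; (0,2)=+1→O.X/X.X/OXO; (1,1)=+1→O../XXX/OXO
ply 2, O at OX./X.X/OXO | (0,2)=-1→OXO/X.X/OXO*; (1,1)=-1→OX./XOX/OXO
ply 3, X at OXO/X.X/OXO | (1,1)=+1→OXO/XXX/OXO*
ply 4: OXO/XXX/OXO is terminal -1 (O); from O../X.X/OXO depth 8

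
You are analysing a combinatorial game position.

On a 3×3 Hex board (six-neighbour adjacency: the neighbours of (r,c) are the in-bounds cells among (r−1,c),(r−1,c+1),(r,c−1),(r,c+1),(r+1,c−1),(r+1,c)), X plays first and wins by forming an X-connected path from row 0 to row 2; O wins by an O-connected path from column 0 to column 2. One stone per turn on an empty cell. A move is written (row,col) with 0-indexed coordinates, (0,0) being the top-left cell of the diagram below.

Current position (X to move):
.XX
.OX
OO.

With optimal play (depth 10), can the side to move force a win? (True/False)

X winning at [.XX/.OX/OO.]: True

ply 1, X at .XX/.OX/OO. | (0,0)=-1→XXX/.OX/OO.; (1,0)=-1→.XX/XOX/OO.; (2,2)=+1→.XX/.OX/OOX*
ply 2: .XX/.OX/OOX is terminal -1 (O); from .XX/.OX/OO. depth 10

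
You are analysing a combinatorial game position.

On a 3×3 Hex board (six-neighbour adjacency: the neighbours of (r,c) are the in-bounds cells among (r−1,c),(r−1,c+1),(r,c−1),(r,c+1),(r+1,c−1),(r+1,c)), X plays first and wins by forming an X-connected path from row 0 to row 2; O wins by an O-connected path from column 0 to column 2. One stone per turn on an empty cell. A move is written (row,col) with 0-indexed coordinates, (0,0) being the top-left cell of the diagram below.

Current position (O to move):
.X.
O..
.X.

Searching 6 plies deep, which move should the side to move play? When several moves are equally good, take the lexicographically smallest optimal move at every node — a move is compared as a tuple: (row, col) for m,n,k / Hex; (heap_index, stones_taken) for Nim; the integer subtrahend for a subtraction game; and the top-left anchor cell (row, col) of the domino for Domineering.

ply 1, O at .X./O../.X. | (0,0)=-1→OX./O../.X.; (0,2)=-1→.XO/O../.X.; (1,1)=+1→.X./OO./.X.*; (1,2)=-1→.X./O.O/.X.; (2,0)=-1→.X./O../OX.; (2,2)=-1→.X./O../.XO
ply 2, X at .X./OO./.X. | (0,0)=-1→XX./OO./.X.*; (0,2)=-1→.XX/OO./.X.; (1,2)=-1→.X./OOX/.X.; (2,0)=-1→.X./OO./XX.; (2,2)=-1→.X./OO./.XX
ply 3, O at XX./OO./.X. | (0,2)=+1→XXO/OO./.X.*; (1,2)=+1→XX./OOO/.X.; (2,0)=+1→XX./OO./OX.; (2,2)=+1→XX./OO./.XO
ply 4: XXO/OO./.X. is terminal -1 (X); from .X./O../.X. depth 6

O's best at [.X./O../.X.]: (1,1)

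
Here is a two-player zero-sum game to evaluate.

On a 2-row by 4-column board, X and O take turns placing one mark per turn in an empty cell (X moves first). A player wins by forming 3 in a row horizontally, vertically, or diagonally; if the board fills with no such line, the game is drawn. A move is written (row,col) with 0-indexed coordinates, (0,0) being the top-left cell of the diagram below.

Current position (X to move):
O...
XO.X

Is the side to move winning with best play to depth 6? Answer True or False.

[O.../XO.X] X move#1: (0,1):+0/OX../XO.X*, (0,2):+0/O.X./XO.X, (0,3):+0/O..X/XO.X, (1,2):+0/O.../XOXX
[OX../XO.X] O move#2: (0,2):+0/OXO./XO.X*, (0,3):+0/OX.O/XO.X, (1,2):+0/OX../XOOX
[OXO./XO.X] X move#3: (0,3):+0/OXOX/XO.X*, (1,2):+0/OXO./XOXX
[OXOX/XO.X] O move#4: (1,2):+0/OXOX/XOOX*
[OXOX/XOOX] end (terminal +0, X#5); searched O.../XO.X to 6

X winning at [O.../XO.X]: False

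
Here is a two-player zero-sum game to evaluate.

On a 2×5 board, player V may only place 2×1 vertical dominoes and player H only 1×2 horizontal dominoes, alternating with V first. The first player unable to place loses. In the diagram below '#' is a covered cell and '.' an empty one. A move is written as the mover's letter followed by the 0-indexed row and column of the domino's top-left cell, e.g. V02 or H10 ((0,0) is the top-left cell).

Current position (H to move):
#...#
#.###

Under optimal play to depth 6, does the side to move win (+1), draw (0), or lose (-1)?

[#...#/#.###] H move#1: H01:+1/###.#/#.###*, H02:-1/#.###/#.###
[###.#/#.###] end (terminal -1, V#2); searched #...#/#.### to 6

value(#...#/#.###, H) = +1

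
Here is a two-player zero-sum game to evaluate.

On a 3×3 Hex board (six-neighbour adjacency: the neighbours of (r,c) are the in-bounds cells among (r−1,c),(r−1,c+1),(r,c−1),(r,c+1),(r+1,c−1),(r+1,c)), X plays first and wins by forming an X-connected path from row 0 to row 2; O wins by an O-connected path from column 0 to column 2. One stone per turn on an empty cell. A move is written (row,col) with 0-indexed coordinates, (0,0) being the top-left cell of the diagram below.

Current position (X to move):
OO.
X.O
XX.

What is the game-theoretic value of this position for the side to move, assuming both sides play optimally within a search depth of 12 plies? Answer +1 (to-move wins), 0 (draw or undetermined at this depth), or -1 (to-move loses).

value(OO./X.O/XX., X) = -1

ply 1, X at OO./X.O/XX. | (0,2)=-1→OOX/X.O/XX.*; (1,1)=-1→OO./XXO/XX.; (2,2)=-1→OO./X.O/XXX
ply 2, O at OOX/X.O/XX. | (1,1)=+1→OOX/XOO/XX.*; (2,2)=-1→OOX/X.O/XXO
ply 3: OOX/XOO/XX. is terminal -1 (X); from OO./X.O/XX. depth 12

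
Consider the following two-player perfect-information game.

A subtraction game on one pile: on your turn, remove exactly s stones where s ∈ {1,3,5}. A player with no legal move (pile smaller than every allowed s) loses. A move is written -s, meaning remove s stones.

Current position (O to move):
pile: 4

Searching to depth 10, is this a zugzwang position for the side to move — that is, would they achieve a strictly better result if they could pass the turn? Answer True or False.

p1 O@[4]: -1[3]-1* -3[1]-1
p2 X@[3]: -1[2]+1* -3[0]+1
p3 O@[2]: -1[1]-1*
p4 X@[1]: -1[0]+1*
p5 O@[0] terminal -1; root [4] d10
suppose O passes — search the same position with X to move:
pass> p1 X@[4]: -1[3]-1* -3[1]-1
pass> p2 O@[3]: -1[2]+1* -3[0]+1
pass> p3 X@[2]: -1[1]-1*
pass> p4 O@[1]: -1[0]+1*
pass> p5 X@[0] terminal -1; root [4] d10
for O: play -1, pass +1

zugzwang(4, O) = True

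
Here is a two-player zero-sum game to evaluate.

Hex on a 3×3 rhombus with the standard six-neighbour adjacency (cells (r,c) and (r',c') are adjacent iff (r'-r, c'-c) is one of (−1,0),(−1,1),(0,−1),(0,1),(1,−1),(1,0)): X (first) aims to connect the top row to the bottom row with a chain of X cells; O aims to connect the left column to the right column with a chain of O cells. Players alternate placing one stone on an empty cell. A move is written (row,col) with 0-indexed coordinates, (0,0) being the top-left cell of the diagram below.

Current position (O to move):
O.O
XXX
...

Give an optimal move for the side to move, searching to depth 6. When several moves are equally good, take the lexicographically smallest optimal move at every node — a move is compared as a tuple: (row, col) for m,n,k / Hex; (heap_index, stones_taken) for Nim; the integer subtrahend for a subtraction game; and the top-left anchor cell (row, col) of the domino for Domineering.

O's best at [O.O/XXX/...]: (0,1)

[O.O/XXX/...] O move#1: (0,1):+1/OOO/XXX/...*, (2,0):-1/O.O/XXX/O.., (2,1):-1/O.O/XXX/.O., (2,2):-1/O.O/XXX/..O
[OOO/XXX/...] end (terminal -1, X#2); searched O.O/XXX/... to 6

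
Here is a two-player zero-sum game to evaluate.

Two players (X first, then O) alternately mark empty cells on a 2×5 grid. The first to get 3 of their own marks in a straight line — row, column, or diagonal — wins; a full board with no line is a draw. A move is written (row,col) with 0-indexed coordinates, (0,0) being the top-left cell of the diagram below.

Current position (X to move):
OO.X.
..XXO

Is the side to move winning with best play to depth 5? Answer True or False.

[OO.X./..XXO] X move#1: (0,2):+1/OOXX./..XXO*, (0,4):-1/OO.XX/..XXO, (1,0):-1/OO.X./X.XXO, (1,1):+1/OO.X./.XXXO
[OOXX./..XXO] O move#2: (0,4):-1/OOXXO/..XXO*, (1,0):-1/OOXX./O.XXO, (1,1):-1/OOXX./.OXXO
[OOXXO/..XXO] X move#3: (1,0):+0/OOXXO/X.XXO, (1,1):+1/OOXXO/.XXXO*
[OOXXO/.XXXO] end (terminal -1, O#4); searched OO.X./..XXO to 5

X winning at [OO.X./..XXO]: True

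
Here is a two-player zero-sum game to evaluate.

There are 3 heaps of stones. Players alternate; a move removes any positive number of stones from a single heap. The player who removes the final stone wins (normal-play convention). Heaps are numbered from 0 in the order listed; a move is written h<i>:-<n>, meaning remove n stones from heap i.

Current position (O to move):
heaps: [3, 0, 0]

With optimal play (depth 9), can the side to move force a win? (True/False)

O winning at [(3,0,0)]: True

ply 1, O at (3,0,0) | h0:-1=-1→(2,0,0); h0:-2=-1→(1,0,0); h0:-3=+1→(0,0,0)*
ply 2: (0,0,0) is terminal -1 (X); from (3,0,0) depth 9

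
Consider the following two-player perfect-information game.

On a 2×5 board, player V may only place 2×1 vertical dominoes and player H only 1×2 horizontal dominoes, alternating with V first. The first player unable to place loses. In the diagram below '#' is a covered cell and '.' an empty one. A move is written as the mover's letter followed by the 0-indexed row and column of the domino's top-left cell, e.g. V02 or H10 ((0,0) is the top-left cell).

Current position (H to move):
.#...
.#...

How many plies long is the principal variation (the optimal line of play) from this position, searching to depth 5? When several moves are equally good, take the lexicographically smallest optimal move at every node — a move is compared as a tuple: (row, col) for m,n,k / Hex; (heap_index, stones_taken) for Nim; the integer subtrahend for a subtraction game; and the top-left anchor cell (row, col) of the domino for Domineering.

ply 1, H at .#.../.#... | H02=-1→.###./.#...*; H03=-1→.#.##/.#...; H12=-1→.#.../.###.; H13=-1→.#.../.#.##
ply 2, V at .###./.#... | V00=-1→####./##...; V04=+1→.####/.#..#*
ply 3, H at .####/.#..# | H12=-1→.####/.####*
ply 4, V at .####/.#### | V00=+1→#####/#####*
ply 5: #####/##### is terminal -1 (H); from .#.../.#... depth 5

PV length from [.#.../.#...]: 4 plies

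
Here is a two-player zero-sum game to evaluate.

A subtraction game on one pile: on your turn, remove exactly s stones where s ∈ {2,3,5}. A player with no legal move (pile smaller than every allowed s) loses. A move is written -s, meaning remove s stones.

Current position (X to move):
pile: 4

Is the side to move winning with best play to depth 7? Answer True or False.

[4] X move#1: -2:-1/2, -3:+1/1*
[1] end (terminal -1, O#2); searched 4 to 7

X winning at [4]: True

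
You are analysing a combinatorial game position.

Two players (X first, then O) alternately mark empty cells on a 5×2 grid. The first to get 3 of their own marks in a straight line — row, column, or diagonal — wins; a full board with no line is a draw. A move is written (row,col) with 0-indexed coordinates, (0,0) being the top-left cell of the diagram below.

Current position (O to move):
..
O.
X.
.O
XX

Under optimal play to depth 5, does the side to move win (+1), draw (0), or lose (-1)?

value(../O./X./.O/XX, O) = 0

[../O./X./.O/XX] O move#1: (0,0):-1/O./O./X./.O/XX, (0,1):-1/.O/O./X./.O/XX, (1,1):-1/../OO/X./.O/XX, (2,1):-1/../O./XO/.O/XX, (3,0):+0/../O./X./OO/XX*
[../O./X./OO/XX] X move#2: (0,0):+0/X./O./X./OO/XX*, (0,1):+0/.X/O./X./OO/XX, (1,1):+0/../OX/X./OO/XX, (2,1):+0/../O./XX/OO/XX
[X./O./X./OO/XX] O move#3: (0,1):+0/XO/O./X./OO/XX*, (1,1):+0/X./OO/X./OO/XX, (2,1):+0/X./O./XO/OO/XX
[XO/O./X./OO/XX] X move#4: (1,1):+0/XO/OX/X./OO/XX*, (2,1):+0/XO/O./XX/OO/XX
[XO/OX/X./OO/XX] O move#5: (2,1):+0/XO/OX/XO/OO/XX*
[XO/OX/XO/OO/XX] end (terminal +0, X#6); searched ../O./X./.O/XX to 5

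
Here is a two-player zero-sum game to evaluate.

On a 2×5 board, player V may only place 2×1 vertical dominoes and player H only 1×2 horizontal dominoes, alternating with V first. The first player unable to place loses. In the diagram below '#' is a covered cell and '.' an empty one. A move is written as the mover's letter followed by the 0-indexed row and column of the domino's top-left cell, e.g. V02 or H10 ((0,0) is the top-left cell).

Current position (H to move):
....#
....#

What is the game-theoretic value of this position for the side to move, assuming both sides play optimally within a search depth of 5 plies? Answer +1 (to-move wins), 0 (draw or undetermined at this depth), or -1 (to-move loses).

[....#/....#] H move#1: H00:-1/##..#/....#, H01:+1/.##.#/....#*, H02:-1/..###/....#, H10:-1/....#/##..#, H11:+1/....#/.##.#, H12:-1/....#/..###
[.##.#/....#] V move#2: V00:-1/###.#/#...#*, V03:-1/.####/...##
[###.#/#...#] H move#3: H11:-1/###.#/###.#, H12:+1/###.#/#.###*
[###.#/#.###] end (terminal -1, V#4); searched ....#/....# to 5

value(....#/....#, H) = +1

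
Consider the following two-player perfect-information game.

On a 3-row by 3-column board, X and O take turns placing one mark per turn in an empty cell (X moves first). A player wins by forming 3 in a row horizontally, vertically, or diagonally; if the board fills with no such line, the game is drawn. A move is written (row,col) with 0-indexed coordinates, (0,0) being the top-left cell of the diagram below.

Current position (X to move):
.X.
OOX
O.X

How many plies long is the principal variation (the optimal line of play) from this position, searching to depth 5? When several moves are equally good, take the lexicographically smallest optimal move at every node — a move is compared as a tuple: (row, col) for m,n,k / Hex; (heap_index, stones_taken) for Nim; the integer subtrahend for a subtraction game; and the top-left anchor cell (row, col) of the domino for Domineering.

ply 1, X at .X./OOX/O.X | (0,0)=-1→XX./OOX/O.X; (0,2)=+1→.XX/OOX/O.X*; (2,1)=-1→.X./OOX/OXX
ply 2: .XX/OOX/O.X is terminal -1 (O); from .X./OOX/O.X depth 5

PV length from [.X./OOX/O.X]: 1 ply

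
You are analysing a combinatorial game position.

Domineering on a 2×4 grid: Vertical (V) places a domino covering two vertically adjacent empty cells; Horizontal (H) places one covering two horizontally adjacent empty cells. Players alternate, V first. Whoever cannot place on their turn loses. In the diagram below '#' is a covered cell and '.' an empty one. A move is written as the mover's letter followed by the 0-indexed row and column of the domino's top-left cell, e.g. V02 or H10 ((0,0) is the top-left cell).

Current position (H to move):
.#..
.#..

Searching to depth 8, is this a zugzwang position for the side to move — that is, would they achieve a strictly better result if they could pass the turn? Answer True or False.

zugzwang(.#../.#.., H) = False

p1 H@[.#../.#..]: H02[.###/.#..]+1* H12[.#../.###]+1
p2 V@[.###/.#..]: V00[####/##..]-1*
p3 H@[####/##..]: H12[####/####]+1*
p4 V@[####/####] terminal -1; root [.#../.#..] d8
suppose H passes — search the same position with V to move:
pass> p1 V@[.#../.#..]: V00[##../##..]-1 V02[.##./.##.]+1* V03[.#.#/.#.#]+1
pass> p2 H@[.##./.##.] terminal -1; root [.#../.#..] d8
for H: play +1, pass -1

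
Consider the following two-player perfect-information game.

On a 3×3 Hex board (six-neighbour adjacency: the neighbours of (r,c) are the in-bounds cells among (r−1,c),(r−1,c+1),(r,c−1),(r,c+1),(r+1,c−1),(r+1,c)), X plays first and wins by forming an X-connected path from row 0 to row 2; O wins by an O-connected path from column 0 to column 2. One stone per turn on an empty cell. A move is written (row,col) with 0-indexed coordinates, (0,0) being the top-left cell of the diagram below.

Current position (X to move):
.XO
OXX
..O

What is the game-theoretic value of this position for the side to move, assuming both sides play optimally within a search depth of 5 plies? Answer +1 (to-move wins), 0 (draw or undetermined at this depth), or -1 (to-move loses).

value(.XO/OXX/..O, X) = +1

[.XO/OXX/..O] X move#1: (0,0):+1/XXO/OXX/..O*, (2,0):+1/.XO/OXX/X.O, (2,1):+1/.XO/OXX/.XO
[XXO/OXX/..O] O move#2: (2,0):-1/XXO/OXX/O.O*, (2,1):-1/XXO/OXX/.OO
[XXO/OXX/O.O] X move#3: (2,1):+1/XXO/OXX/OXO*
[XXO/OXX/OXO] end (terminal -1, O#4); searched .XO/OXX/..O to 5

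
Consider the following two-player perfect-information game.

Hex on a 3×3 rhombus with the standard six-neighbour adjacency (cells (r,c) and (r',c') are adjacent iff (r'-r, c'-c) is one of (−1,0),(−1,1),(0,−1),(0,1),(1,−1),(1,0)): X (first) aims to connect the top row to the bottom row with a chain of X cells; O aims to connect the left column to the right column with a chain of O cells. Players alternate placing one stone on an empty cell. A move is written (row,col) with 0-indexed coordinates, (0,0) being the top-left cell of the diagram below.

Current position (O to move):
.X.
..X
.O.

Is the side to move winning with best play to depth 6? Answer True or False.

ply 1, O at .X./..X/.O. | (0,0)=-1→OX./..X/.O.; (0,2)=-1→.XO/..X/.O.; (1,0)=-1→.X./O.X/.O.; (1,1)=+1→.X./.OX/.O.*; (2,0)=-1→.X./..X/OO.; (2,2)=-1→.X./..X/.OO
ply 2, X at .X./.OX/.O. | (0,0)=-1→XX./.OX/.O.*; (0,2)=-1→.XX/.OX/.O.; (1,0)=-1→.X./XOX/.O.; (2,0)=-1→.X./.OX/XO.; (2,2)=-1→.X./.OX/.OX
ply 3, O at XX./.OX/.O. | (0,2)=+1→XXO/.OX/.O.*; (1,0)=+1→XX./OOX/.O.; (2,0)=+1→XX./.OX/OO.; (2,2)=+1→XX./.OX/.OO
ply 4, X at XXO/.OX/.O. | (1,0)=-1→XXO/XOX/.O.*; (2,0)=-1→XXO/.OX/XO.; (2,2)=-1→XXO/.OX/.OX
ply 5, O at XXO/XOX/.O. | (2,0)=+1→XXO/XOX/OO.*; (2,2)=-1→XXO/XOX/.OO
ply 6: XXO/XOX/OO. is terminal -1 (X); from .X./..X/.O. depth 6

O winning at [.X./..X/.O.]: True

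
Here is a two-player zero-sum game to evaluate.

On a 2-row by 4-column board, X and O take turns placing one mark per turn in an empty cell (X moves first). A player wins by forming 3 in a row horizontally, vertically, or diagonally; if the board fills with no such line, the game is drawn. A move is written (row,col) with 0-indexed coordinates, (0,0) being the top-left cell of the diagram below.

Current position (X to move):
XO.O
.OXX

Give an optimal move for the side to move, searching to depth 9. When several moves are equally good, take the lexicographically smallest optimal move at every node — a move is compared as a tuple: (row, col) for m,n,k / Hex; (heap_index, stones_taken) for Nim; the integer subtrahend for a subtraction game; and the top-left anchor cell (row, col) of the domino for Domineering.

X's best at [XO.O/.OXX]: (0,2)

ply 1, X at XO.O/.OXX | (0,2)=+0→XOXO/.OXX*; (1,0)=-1→XO.O/XOXX
ply 2, O at XOXO/.OXX | (1,0)=+0→XOXO/OOXX*
ply 3: XOXO/OOXX is terminal +0 (X); from XO.O/.OXX depth 9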